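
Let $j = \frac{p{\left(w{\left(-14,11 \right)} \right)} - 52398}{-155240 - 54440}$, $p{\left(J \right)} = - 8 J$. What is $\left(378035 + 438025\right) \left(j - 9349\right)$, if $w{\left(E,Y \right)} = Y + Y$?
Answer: $- \frac{39991953587019}{5242} \approx -7.6291 \cdot 10^{9}$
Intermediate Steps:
$w{\left(E,Y \right)} = 2 Y$
$j = \frac{26287}{104840}$ ($j = \frac{- 8 \cdot 2 \cdot 11 - 52398}{-155240 - 54440} = \frac{\left(-8\right) 22 - 52398}{-209680} = \left(-176 - 52398\right) \left(- \frac{1}{209680}\right) = \left(-52574\right) \left(- \frac{1}{209680}\right) = \frac{26287}{104840} \approx 0.25073$)
$\left(378035 + 438025\right) \left(j - 9349\right) = \left(378035 + 438025\right) \left(\frac{26287}{104840} - 9349\right) = 816060 \left(- \frac{980122873}{104840}\right) = - \frac{39991953587019}{5242}$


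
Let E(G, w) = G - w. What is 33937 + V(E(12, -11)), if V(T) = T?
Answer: 33960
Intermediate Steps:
33937 + V(E(12, -11)) = 33937 + (12 - 1*(-11)) = 33937 + (12 + 11) = 33937 + 23 = 33960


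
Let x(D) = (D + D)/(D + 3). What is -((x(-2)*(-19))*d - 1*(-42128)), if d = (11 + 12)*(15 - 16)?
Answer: -40380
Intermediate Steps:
x(D) = 2*D/(3 + D) (x(D) = (2*D)/(3 + D) = 2*D/(3 + D))
d = -23 (d = 23*(-1) = -23)
-((x(-2)*(-19))*d - 1*(-42128)) = -(((2*(-2)/(3 - 2))*(-19))*(-23) - 1*(-42128)) = -(((2*(-2)/1)*(-19))*(-23) + 42128) = -(((2*(-2)*1)*(-19))*(-23) + 42128) = -(-4*(-19)*(-23) + 42128) = -(76*(-23) + 42128) = -(-1748 + 42128) = -1*40380 = -40380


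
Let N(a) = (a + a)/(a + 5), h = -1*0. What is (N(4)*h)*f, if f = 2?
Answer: 0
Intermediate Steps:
h = 0
N(a) = 2*a/(5 + a) (N(a) = (2*a)/(5 + a) = 2*a/(5 + a))
(N(4)*h)*f = ((2*4/(5 + 4))*0)*2 = ((2*4/9)*0)*2 = ((2*4*(⅑))*0)*2 = ((8/9)*0)*2 = 0*2 = 0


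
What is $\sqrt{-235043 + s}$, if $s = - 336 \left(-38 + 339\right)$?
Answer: $i \sqrt{336179} \approx 579.81 i$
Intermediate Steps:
$s = -101136$ ($s = \left(-336\right) 301 = -101136$)
$\sqrt{-235043 + s} = \sqrt{-235043 - 101136} = \sqrt{-336179} = i \sqrt{336179}$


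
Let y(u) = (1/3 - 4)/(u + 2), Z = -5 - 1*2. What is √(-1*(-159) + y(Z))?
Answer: 2*√8985/15 ≈ 12.639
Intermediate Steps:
Z = -7 (Z = -5 - 2 = -7)
y(u) = -11/(3*(2 + u)) (y(u) = (⅓ - 4)/(2 + u) = -11/(3*(2 + u)))
√(-1*(-159) + y(Z)) = √(-1*(-159) - 11/(6 + 3*(-7))) = √(159 - 11/(6 - 21)) = √(159 - 11/(-15)) = √(159 - 11*(-1/15)) = √(159 + 11/15) = √(2396/15) = 2*√8985/15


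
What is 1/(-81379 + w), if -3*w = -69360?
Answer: -1/58259 ≈ -1.7165e-5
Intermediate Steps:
w = 23120 (w = -⅓*(-69360) = 23120)
1/(-81379 + w) = 1/(-81379 + 23120) = 1/(-58259) = -1/58259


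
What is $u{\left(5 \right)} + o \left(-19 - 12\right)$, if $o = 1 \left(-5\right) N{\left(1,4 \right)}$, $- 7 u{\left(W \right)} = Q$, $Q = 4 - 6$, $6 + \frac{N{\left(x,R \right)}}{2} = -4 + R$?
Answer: $- \frac{13018}{7} \approx -1859.7$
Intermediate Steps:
$N{\left(x,R \right)} = -20 + 2 R$ ($N{\left(x,R \right)} = -12 + 2 \left(-4 + R\right) = -12 + \left(-8 + 2 R\right) = -20 + 2 R$)
$Q = -2$ ($Q = 4 - 6 = -2$)
$u{\left(W \right)} = \frac{2}{7}$ ($u{\left(W \right)} = \left(- \frac{1}{7}\right) \left(-2\right) = \frac{2}{7}$)
$o = 60$ ($o = 1 \left(-5\right) \left(-20 + 2 \cdot 4\right) = - 5 \left(-20 + 8\right) = \left(-5\right) \left(-12\right) = 60$)
$u{\left(5 \right)} + o \left(-19 - 12\right) = \frac{2}{7} + 60 \left(-19 - 12\right) = \frac{2}{7} + 60 \left(-31\right) = \frac{2}{7} - 1860 = - \frac{13018}{7}$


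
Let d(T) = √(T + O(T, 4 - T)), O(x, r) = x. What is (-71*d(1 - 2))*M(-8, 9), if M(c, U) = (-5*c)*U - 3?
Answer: -25347*I*√2 ≈ -35846.0*I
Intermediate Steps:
M(c, U) = -3 - 5*U*c (M(c, U) = -5*U*c - 3 = -3 - 5*U*c)
d(T) = √2*√T (d(T) = √(T + T) = √(2*T) = √2*√T)
(-71*d(1 - 2))*M(-8, 9) = (-71*√2*√(1 - 2))*(-3 - 5*9*(-8)) = (-71*√2*√(-1))*(-3 + 360) = -71*√2*I*357 = -71*I*√2*357 = -25347*I*√2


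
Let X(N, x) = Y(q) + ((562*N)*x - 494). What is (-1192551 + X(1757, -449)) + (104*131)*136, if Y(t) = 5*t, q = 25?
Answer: -442697922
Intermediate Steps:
X(N, x) = -369 + 562*N*x (X(N, x) = 5*25 + ((562*N)*x - 494) = 125 + (562*N*x - 494) = 125 + (-494 + 562*N*x) = -369 + 562*N*x)
(-1192551 + X(1757, -449)) + (104*131)*136 = (-1192551 + (-369 + 562*1757*(-449))) + (104*131)*136 = (-1192551 + (-369 - 443357866)) + 13624*136 = (-1192551 - 443358235) + 1852864 = -444550786 + 1852864 = -442697922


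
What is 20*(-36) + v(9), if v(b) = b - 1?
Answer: -712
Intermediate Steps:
v(b) = -1 + b
20*(-36) + v(9) = 20*(-36) + (-1 + 9) = -720 + 8 = -712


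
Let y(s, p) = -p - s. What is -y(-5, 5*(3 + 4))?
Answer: 30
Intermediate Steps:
-y(-5, 5*(3 + 4)) = -(-5*(3 + 4) - 1*(-5)) = -(-5*7 + 5) = -(-1*35 + 5) = -(-35 + 5) = -1*(-30) = 30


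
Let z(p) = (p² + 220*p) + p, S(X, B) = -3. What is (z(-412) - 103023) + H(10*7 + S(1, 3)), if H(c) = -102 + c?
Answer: -24366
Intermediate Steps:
z(p) = p² + 221*p
(z(-412) - 103023) + H(10*7 + S(1, 3)) = (-412*(221 - 412) - 103023) + (-102 + (10*7 - 3)) = (-412*(-191) - 103023) + (-102 + (70 - 3)) = (78692 - 103023) + (-102 + 67) = -24331 - 35 = -24366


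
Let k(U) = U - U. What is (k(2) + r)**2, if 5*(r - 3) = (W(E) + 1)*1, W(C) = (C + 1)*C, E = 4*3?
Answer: 29584/25 ≈ 1183.4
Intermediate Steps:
k(U) = 0
E = 12
W(C) = C*(1 + C) (W(C) = (1 + C)*C = C*(1 + C))
r = 172/5 (r = 3 + ((12*(1 + 12) + 1)*1)/5 = 3 + ((12*13 + 1)*1)/5 = 3 + ((156 + 1)*1)/5 = 3 + (157*1)/5 = 3 + (1/5)*157 = 3 + 157/5 = 172/5 ≈ 34.400)
(k(2) + r)**2 = (0 + 172/5)**2 = (172/5)**2 = 29584/25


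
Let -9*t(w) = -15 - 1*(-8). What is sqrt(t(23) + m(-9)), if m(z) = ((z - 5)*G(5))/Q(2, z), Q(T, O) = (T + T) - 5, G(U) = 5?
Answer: 7*sqrt(13)/3 ≈ 8.4129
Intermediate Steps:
t(w) = 7/9 (t(w) = -(-15 - 1*(-8))/9 = -(-15 + 8)/9 = -1/9*(-7) = 7/9)
Q(T, O) = -5 + 2*T (Q(T, O) = 2*T - 5 = -5 + 2*T)
m(z) = 25 - 5*z (m(z) = ((z - 5)*5)/(-5 + 2*2) = ((-5 + z)*5)/(-5 + 4) = (-25 + 5*z)/(-1) = (-25 + 5*z)*(-1) = 25 - 5*z)
sqrt(t(23) + m(-9)) = sqrt(7/9 + (25 - 5*(-9))) = sqrt(7/9 + (25 + 45)) = sqrt(7/9 + 70) = sqrt(637/9) = 7*sqrt(13)/3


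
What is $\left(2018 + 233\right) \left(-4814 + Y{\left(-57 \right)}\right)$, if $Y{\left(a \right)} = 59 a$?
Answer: $-18406427$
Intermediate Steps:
$\left(2018 + 233\right) \left(-4814 + Y{\left(-57 \right)}\right) = \left(2018 + 233\right) \left(-4814 + 59 \left(-57\right)\right) = 2251 \left(-4814 - 3363\right) = 2251 \left(-8177\right) = -18406427$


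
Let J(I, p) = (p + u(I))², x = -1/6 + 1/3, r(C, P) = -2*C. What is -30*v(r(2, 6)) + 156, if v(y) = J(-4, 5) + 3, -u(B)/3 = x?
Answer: -1083/2 ≈ -541.50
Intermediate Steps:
x = ⅙ (x = -1*⅙ + 1*(⅓) = -⅙ + ⅓ = ⅙ ≈ 0.16667)
u(B) = -½ (u(B) = -3*⅙ = -½)
J(I, p) = (-½ + p)² (J(I, p) = (p - ½)² = (-½ + p)²)
v(y) = 93/4 (v(y) = (-1 + 2*5)²/4 + 3 = (-1 + 10)²/4 + 3 = (¼)*9² + 3 = (¼)*81 + 3 = 81/4 + 3 = 93/4)
-30*v(r(2, 6)) + 156 = -30*93/4 + 156 = -1395/2 + 156 = -1083/2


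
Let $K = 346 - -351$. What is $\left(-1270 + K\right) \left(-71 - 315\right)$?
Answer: $221178$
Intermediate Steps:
$K = 697$ ($K = 346 + 351 = 697$)
$\left(-1270 + K\right) \left(-71 - 315\right) = \left(-1270 + 697\right) \left(-71 - 315\right) = \left(-573\right) \left(-386\right) = 221178$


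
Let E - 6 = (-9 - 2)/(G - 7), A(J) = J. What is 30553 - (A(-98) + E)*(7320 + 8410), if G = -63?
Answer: 10326688/7 ≈ 1.4752e+6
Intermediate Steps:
E = 431/70 (E = 6 + (-9 - 2)/(-63 - 7) = 6 - 11/(-70) = 6 - 11*(-1/70) = 6 + 11/70 = 431/70 ≈ 6.1571)
30553 - (A(-98) + E)*(7320 + 8410) = 30553 - (-98 + 431/70)*(7320 + 8410) = 30553 - (-6429)*15730/70 = 30553 - 1*(-10112817/7) = 30553 + 10112817/7 = 10326688/7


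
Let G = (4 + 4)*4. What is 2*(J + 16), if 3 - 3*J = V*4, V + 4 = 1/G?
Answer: 535/12 ≈ 44.583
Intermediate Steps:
G = 32 (G = 8*4 = 32)
V = -127/32 (V = -4 + 1/32 = -127/32 ≈ -3.9688)
J = 151/24 (J = 1 - (-127)*4/96 = 1 - ⅓*(-127/8) = 1 + 127/24 = 151/24 ≈ 6.2917)
2*(J + 16) = 2*(151/24 + 16) = 2*(535/24) = 535/12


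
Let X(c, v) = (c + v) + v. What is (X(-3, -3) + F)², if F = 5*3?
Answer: 36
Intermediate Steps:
X(c, v) = c + 2*v
F = 15
(X(-3, -3) + F)² = ((-3 + 2*(-3)) + 15)² = ((-3 - 6) + 15)² = (-9 + 15)² = 6² = 36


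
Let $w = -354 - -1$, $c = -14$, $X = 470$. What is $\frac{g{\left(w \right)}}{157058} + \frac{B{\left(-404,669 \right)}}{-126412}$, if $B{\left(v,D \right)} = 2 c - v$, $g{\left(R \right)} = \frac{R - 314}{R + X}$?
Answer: $- \frac{12226595}{4061048706} \approx -0.0030107$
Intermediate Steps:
$w = -353$ ($w = -354 + 1 = -353$)
$g{\left(R \right)} = \frac{-314 + R}{470 + R}$ ($g{\left(R \right)} = \frac{R - 314}{R + 470} = \frac{-314 + R}{470 + R}$)
$B{\left(v,D \right)} = -28 - v$ ($B{\left(v,D \right)} = 2 \left(-14\right) - v = -28 - v$)
$\frac{g{\left(w \right)}}{157058} + \frac{B{\left(-404,669 \right)}}{-126412} = \frac{\frac{1}{470 - 353} \left(-314 - 353\right)}{157058} + \frac{-28 - -404}{-126412} = \frac{1}{117} \left(-667\right) \frac{1}{157058} + \left(-28 + 404\right) \left(- \frac{1}{126412}\right) = \frac{1}{117} \left(-667\right) \frac{1}{157058} + 376 \left(- \frac{1}{126412}\right) = \left(- \frac{667}{117}\right) \frac{1}{157058} - \frac{94}{31603} = - \frac{667}{18375786} - \frac{94}{31603} = - \frac{12226595}{4061048706}$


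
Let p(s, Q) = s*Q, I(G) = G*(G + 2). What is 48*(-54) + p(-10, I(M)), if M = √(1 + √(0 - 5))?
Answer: -2602 - 20*√(1 + I*√5) - 10*I*√5 ≈ -2628.3 - 39.387*I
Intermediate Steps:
M = √(1 + I*√5) (M = √(1 + √(-5)) = √(1 + I*√5) ≈ 1.3133 + 0.85132*I)
I(G) = G*(2 + G)
p(s, Q) = Q*s
48*(-54) + p(-10, I(M)) = 48*(-54) + (√(1 + I*√5)*(2 + √(1 + I*√5)))*(-10) = -2592 - 10*√(1 + I*√5)*(2 + √(1 + I*√5))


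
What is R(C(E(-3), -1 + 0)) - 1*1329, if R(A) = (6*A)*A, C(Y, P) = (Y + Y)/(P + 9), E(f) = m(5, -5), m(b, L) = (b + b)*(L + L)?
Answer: 2421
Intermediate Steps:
m(b, L) = 4*L*b (m(b, L) = (2*b)*(2*L) = 4*L*b)
E(f) = -100 (E(f) = 4*(-5)*5 = -100)
C(Y, P) = 2*Y/(9 + P) (C(Y, P) = (2*Y)/(9 + P) = 2*Y/(9 + P))
R(A) = 6*A**2
R(C(E(-3), -1 + 0)) - 1*1329 = 6*(2*(-100)/(9 + (-1 + 0)))**2 - 1*1329 = 6*(2*(-100)/(9 - 1))**2 - 1329 = 6*(2*(-100)/8)**2 - 1329 = 6*(2*(-100)*(1/8))**2 - 1329 = 6*(-25)**2 - 1329 = 6*625 - 1329 = 3750 - 1329 = 2421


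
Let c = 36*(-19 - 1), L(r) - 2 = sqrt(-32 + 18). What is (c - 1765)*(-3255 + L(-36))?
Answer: 8083705 - 2485*I*sqrt(14) ≈ 8.0837e+6 - 9298.0*I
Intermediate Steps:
L(r) = 2 + I*sqrt(14) (L(r) = 2 + sqrt(-32 + 18) = 2 + sqrt(-14) = 2 + I*sqrt(14))
c = -720 (c = 36*(-20) = -720)
(c - 1765)*(-3255 + L(-36)) = (-720 - 1765)*(-3255 + (2 + I*sqrt(14))) = -2485*(-3253 + I*sqrt(14)) = 8083705 - 2485*I*sqrt(14)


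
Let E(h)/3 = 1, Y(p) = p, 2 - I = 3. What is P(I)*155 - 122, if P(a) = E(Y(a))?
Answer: 343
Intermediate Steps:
I = -1 (I = 2 - 1*3 = 2 - 3 = -1)
E(h) = 3 (E(h) = 3*1 = 3)
P(a) = 3
P(I)*155 - 122 = 3*155 - 122 = 465 - 122 = 343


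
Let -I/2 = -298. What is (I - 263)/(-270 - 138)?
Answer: -111/136 ≈ -0.81618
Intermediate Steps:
I = 596 (I = -2*(-298) = 596)
(I - 263)/(-270 - 138) = (596 - 263)/(-270 - 138) = 333/(-408) = 333*(-1/408) = -111/136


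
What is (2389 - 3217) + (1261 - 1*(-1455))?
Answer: 1888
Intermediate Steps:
(2389 - 3217) + (1261 - 1*(-1455)) = -828 + (1261 + 1455) = -828 + 2716 = 1888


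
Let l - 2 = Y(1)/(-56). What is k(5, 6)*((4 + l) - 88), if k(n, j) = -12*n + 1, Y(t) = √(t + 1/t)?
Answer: 4838 + 59*√2/56 ≈ 4839.5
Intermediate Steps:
l = 2 - √2/56 (l = 2 + √(1 + 1/1)/(-56) = 2 + √(1 + 1)*(-1/56) = 2 + √2*(-1/56) = 2 - √2/56 ≈ 1.9747)
k(n, j) = 1 - 12*n
k(5, 6)*((4 + l) - 88) = (1 - 12*5)*((4 + (2 - √2/56)) - 88) = (1 - 60)*((6 - √2/56) - 88) = -59*(-82 - √2/56) = 4838 + 59*√2/56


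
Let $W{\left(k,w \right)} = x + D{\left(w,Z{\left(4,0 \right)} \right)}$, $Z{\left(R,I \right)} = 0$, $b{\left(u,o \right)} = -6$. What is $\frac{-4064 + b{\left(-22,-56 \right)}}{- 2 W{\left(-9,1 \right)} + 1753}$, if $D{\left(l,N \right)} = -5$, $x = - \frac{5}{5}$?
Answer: $- \frac{814}{353} \approx -2.306$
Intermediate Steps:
$x = -1$ ($x = \left(-5\right) \frac{1}{5} = -1$)
$W{\left(k,w \right)} = -6$ ($W{\left(k,w \right)} = -1 - 5 = -6$)
$\frac{-4064 + b{\left(-22,-56 \right)}}{- 2 W{\left(-9,1 \right)} + 1753} = \frac{-4064 - 6}{\left(-2\right) \left(-6\right) + 1753} = - \frac{4070}{12 + 1753} = - \frac{4070}{1765} = \left(-4070\right) \frac{1}{1765} = - \frac{814}{353}$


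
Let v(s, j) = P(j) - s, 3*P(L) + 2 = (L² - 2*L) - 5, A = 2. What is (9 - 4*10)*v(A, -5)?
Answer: -682/3 ≈ -227.33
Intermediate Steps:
P(L) = -7/3 - 2*L/3 + L²/3 (P(L) = -⅔ + ((L² - 2*L) - 5)/3 = -⅔ + (-5 + L² - 2*L)/3 = -⅔ + (-5/3 - 2*L/3 + L²/3) = -7/3 - 2*L/3 + L²/3)
v(s, j) = -7/3 - s - 2*j/3 + j²/3 (v(s, j) = (-7/3 - 2*j/3 + j²/3) - s = -7/3 - s - 2*j/3 + j²/3)
(9 - 4*10)*v(A, -5) = (9 - 4*10)*(-7/3 - 1*2 - ⅔*(-5) + (⅓)*(-5)²) = (9 - 40)*(-7/3 - 2 + 10/3 + (⅓)*25) = -31*(-7/3 - 2 + 10/3 + 25/3) = -31*22/3 = -682/3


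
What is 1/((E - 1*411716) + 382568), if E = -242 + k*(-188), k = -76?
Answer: -1/15102 ≈ -6.6216e-5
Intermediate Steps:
E = 14046 (E = -242 - 76*(-188) = -242 + 14288 = 14046)
1/((E - 1*411716) + 382568) = 1/((14046 - 1*411716) + 382568) = 1/((14046 - 411716) + 382568) = 1/(-397670 + 382568) = 1/(-15102) = -1/15102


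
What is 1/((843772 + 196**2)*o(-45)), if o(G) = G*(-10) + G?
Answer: 1/357286140 ≈ 2.7989e-9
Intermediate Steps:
o(G) = -9*G (o(G) = -10*G + G = -9*G)
1/((843772 + 196**2)*o(-45)) = 1/((843772 + 196**2)*((-9*(-45)))) = 1/((843772 + 38416)*405) = (1/405)/882188 = (1/882188)*(1/405) = 1/357286140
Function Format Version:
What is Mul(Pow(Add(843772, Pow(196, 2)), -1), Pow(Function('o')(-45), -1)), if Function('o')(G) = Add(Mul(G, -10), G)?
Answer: Rational(1, 357286140) ≈ 2.7989e-9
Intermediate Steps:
Function('o')(G) = Mul(-9, G) (Function('o')(G) = Add(Mul(-10, G), G) = Mul(-9, G))
Mul(Pow(Add(843772, Pow(196, 2)), -1), Pow(Function('o')(-45), -1)) = Mul(Pow(Add(843772, Pow(196, 2)), -1), Pow(Mul(-9, -45), -1)) = Mul(Pow(Add(843772, 38416), -1), Pow(405, -1)) = Mul(Pow(882188, -1), Rational(1, 405)) = Mul(Rational(1, 882188), Rational(1, 405)) = Rational(1, 357286140)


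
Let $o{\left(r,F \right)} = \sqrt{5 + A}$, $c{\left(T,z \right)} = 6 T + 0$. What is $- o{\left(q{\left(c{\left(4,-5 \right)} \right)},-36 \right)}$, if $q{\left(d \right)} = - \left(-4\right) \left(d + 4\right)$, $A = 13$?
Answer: $- 3 \sqrt{2} \approx -4.2426$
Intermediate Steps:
$c{\left(T,z \right)} = 6 T$
$q{\left(d \right)} = 16 + 4 d$ ($q{\left(d \right)} = - \left(-4\right) \left(4 + d\right) = - (-16 - 4 d) = 16 + 4 d$)
$o{\left(r,F \right)} = 3 \sqrt{2}$ ($o{\left(r,F \right)} = \sqrt{5 + 13} = \sqrt{18} = 3 \sqrt{2}$)
$- o{\left(q{\left(c{\left(4,-5 \right)} \right)},-36 \right)} = - 3 \sqrt{2}$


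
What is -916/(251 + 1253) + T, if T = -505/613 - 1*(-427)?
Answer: 98088119/230488 ≈ 425.57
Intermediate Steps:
T = 261246/613 (T = -505*1/613 + 427 = -505/613 + 427 = 261246/613 ≈ 426.18)
-916/(251 + 1253) + T = -916/(251 + 1253) + 261246/613 = -916/1504 + 261246/613 = (1/1504)*(-916) + 261246/613 = -229/376 + 261246/613 = 98088119/230488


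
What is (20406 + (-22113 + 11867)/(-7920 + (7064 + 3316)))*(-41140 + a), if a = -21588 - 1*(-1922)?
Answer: -762940695571/615 ≈ -1.2406e+9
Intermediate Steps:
a = -19666 (a = -21588 + 1922 = -19666)
(20406 + (-22113 + 11867)/(-7920 + (7064 + 3316)))*(-41140 + a) = (20406 + (-22113 + 11867)/(-7920 + (7064 + 3316)))*(-41140 - 19666) = (20406 - 10246/(-7920 + 10380))*(-60806) = (20406 - 10246/2460)*(-60806) = (20406 - 10246*1/2460)*(-60806) = (20406 - 5123/1230)*(-60806) = (25094257/1230)*(-60806) = -762940695571/615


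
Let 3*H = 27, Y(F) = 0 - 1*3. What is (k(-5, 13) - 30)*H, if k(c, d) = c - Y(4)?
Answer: -288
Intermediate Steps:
Y(F) = -3 (Y(F) = 0 - 3 = -3)
k(c, d) = 3 + c (k(c, d) = c - 1*(-3) = c + 3 = 3 + c)
H = 9 (H = (⅓)*27 = 9)
(k(-5, 13) - 30)*H = ((3 - 5) - 30)*9 = (-2 - 30)*9 = -32*9 = -288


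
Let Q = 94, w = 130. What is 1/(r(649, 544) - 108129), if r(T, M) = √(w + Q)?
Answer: -15447/1670268631 - 4*√14/11691880417 ≈ -9.2495e-6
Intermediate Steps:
r(T, M) = 4*√14 (r(T, M) = √(130 + 94) = √224 = 4*√14)
1/(r(649, 544) - 108129) = 1/(4*√14 - 108129) = 1/(-108129 + 4*√14)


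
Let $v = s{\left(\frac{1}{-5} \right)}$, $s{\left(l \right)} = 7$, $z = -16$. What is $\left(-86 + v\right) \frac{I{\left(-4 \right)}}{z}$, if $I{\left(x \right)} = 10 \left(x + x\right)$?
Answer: $-395$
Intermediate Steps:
$I{\left(x \right)} = 20 x$ ($I{\left(x \right)} = 10 \cdot 2 x = 20 x$)
$v = 7$
$\left(-86 + v\right) \frac{I{\left(-4 \right)}}{z} = \left(-86 + 7\right) \frac{20 \left(-4\right)}{-16} = - 79 \left(\left(-80\right) \left(- \frac{1}{16}\right)\right) = \left(-79\right) 5 = -395$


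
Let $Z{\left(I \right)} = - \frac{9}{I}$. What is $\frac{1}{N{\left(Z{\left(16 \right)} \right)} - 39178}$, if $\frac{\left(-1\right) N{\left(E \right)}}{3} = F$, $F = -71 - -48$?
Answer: $- \frac{1}{39109} \approx -2.557 \cdot 10^{-5}$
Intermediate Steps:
$F = -23$ ($F = -71 + 48 = -23$)
$N{\left(E \right)} = 69$ ($N{\left(E \right)} = \left(-3\right) \left(-23\right) = 69$)
$\frac{1}{N{\left(Z{\left(16 \right)} \right)} - 39178} = \frac{1}{69 - 39178} = \frac{1}{-39109} = - \frac{1}{39109}$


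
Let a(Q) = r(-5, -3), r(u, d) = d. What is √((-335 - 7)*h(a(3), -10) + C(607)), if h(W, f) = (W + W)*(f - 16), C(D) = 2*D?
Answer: I*√52138 ≈ 228.34*I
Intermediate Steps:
a(Q) = -3
h(W, f) = 2*W*(-16 + f) (h(W, f) = (2*W)*(-16 + f) = 2*W*(-16 + f))
√((-335 - 7)*h(a(3), -10) + C(607)) = √((-335 - 7)*(2*(-3)*(-16 - 10)) + 2*607) = √(-684*(-3)*(-26) + 1214) = √(-342*156 + 1214) = √(-53352 + 1214) = √(-52138) = I*√52138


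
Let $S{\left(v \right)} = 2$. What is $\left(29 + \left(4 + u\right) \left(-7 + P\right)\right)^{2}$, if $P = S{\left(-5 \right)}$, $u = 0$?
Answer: $81$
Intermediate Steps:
$P = 2$
$\left(29 + \left(4 + u\right) \left(-7 + P\right)\right)^{2} = \left(29 + \left(4 + 0\right) \left(-7 + 2\right)\right)^{2} = \left(29 + 4 \left(-5\right)\right)^{2} = \left(29 - 20\right)^{2} = 9^{2} = 81$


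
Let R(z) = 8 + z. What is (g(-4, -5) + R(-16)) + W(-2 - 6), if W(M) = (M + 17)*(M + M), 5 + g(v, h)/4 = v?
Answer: -188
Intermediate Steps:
g(v, h) = -20 + 4*v
W(M) = 2*M*(17 + M) (W(M) = (17 + M)*(2*M) = 2*M*(17 + M))
(g(-4, -5) + R(-16)) + W(-2 - 6) = ((-20 + 4*(-4)) + (8 - 16)) + 2*(-2 - 6)*(17 + (-2 - 6)) = ((-20 - 16) - 8) + 2*(-8)*(17 - 8) = (-36 - 8) + 2*(-8)*9 = -44 - 144 = -188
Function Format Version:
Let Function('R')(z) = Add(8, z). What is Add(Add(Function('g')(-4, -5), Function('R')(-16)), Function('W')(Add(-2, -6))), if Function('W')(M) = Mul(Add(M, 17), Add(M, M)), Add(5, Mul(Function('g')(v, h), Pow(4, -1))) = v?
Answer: -188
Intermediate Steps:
Function('g')(v, h) = Add(-20, Mul(4, v))
Function('W')(M) = Mul(2, M, Add(17, M)) (Function('W')(M) = Mul(Add(17, M), Mul(2, M)) = Mul(2, M, Add(17, M)))
Add(Add(Function('g')(-4, -5), Function('R')(-16)), Function('W')(Add(-2, -6))) = Add(Add(Add(-20, Mul(4, -4)), Add(8, -16)), Mul(2, Add(-2, -6), Add(17, Add(-2, -6)))) = Add(Add(Add(-20, -16), -8), Mul(2, -8, Add(17, -8))) = Add(Add(-36, -8), Mul(2, -8, 9)) = Add(-44, -144) = -188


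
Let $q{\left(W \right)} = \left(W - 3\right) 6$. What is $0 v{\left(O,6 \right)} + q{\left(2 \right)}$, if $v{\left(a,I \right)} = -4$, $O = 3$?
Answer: $-6$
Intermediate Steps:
$q{\left(W \right)} = -18 + 6 W$ ($q{\left(W \right)} = \left(-3 + W\right) 6 = -18 + 6 W$)
$0 v{\left(O,6 \right)} + q{\left(2 \right)} = 0 \left(-4\right) + \left(-18 + 6 \cdot 2\right) = 0 + \left(-18 + 12\right) = 0 - 6 = -6$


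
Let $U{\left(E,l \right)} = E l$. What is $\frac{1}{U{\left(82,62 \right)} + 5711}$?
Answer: $\frac{1}{10795} \approx 9.2636 \cdot 10^{-5}$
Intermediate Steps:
$\frac{1}{U{\left(82,62 \right)} + 5711} = \frac{1}{82 \cdot 62 + 5711} = \frac{1}{5084 + 5711} = \frac{1}{10795}$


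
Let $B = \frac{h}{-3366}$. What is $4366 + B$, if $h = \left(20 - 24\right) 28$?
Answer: $\frac{7348034}{1683} \approx 4366.0$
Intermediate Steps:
$h = -112$ ($h = \left(-4\right) 28 = -112$)
$B = \frac{56}{1683}$ ($B = - \frac{112}{-3366} = \left(-112\right) \left(- \frac{1}{3366}\right) = \frac{56}{1683} \approx 0.033274$)
$4366 + B = 4366 + \frac{56}{1683} = \frac{7348034}{1683}$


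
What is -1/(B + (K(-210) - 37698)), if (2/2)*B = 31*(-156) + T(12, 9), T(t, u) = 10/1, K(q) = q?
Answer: 1/42734 ≈ 2.3401e-5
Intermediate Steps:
T(t, u) = 10 (T(t, u) = 10*1 = 10)
B = -4826 (B = 31*(-156) + 10 = -4836 + 10 = -4826)
-1/(B + (K(-210) - 37698)) = -1/(-4826 + (-210 - 37698)) = -1/(-4826 - 37908) = -1/(-42734) = -1*(-1/42734) = 1/42734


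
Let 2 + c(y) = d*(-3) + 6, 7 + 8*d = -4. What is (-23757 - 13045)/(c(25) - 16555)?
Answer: 294416/132375 ≈ 2.2241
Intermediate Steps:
d = -11/8 (d = -7/8 + (1/8)*(-4) = -7/8 - 1/2 = -11/8 ≈ -1.3750)
c(y) = 65/8 (c(y) = -2 + (-11/8*(-3) + 6) = -2 + (33/8 + 6) = -2 + 81/8 = 65/8)
(-23757 - 13045)/(c(25) - 16555) = (-23757 - 13045)/(65/8 - 16555) = -36802/(-132375/8) = -36802*(-8/132375) = 294416/132375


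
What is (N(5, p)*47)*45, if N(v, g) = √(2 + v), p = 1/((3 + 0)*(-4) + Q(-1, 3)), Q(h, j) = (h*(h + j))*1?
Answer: 2115*√7 ≈ 5595.8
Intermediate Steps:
Q(h, j) = h*(h + j)
p = -1/14 (p = 1/((3 + 0)*(-4) - (-1 + 3)) = 1/(3*(-4) - 1*2) = 1/(-12 - 2) = 1/(-14) = -1/14 ≈ -0.071429)
(N(5, p)*47)*45 = (√(2 + 5)*47)*45 = (√7*47)*45 = (47*√7)*45 = 2115*√7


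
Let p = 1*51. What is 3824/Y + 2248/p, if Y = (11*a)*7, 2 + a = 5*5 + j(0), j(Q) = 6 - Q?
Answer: 5214808/113883 ≈ 45.791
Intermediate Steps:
p = 51
a = 29 (a = -2 + (5*5 + (6 - 1*0)) = -2 + (25 + (6 + 0)) = -2 + (25 + 6) = -2 + 31 = 29)
Y = 2233 (Y = (11*29)*7 = 319*7 = 2233)
3824/Y + 2248/p = 3824/2233 + 2248/51 = 5214808/113883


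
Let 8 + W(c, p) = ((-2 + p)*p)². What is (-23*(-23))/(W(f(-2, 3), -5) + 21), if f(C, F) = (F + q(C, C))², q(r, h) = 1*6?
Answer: 529/1238 ≈ 0.42730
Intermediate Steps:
q(r, h) = 6
f(C, F) = (6 + F)² (f(C, F) = (F + 6)² = (6 + F)²)
W(c, p) = -8 + p²*(-2 + p)² (W(c, p) = -8 + ((-2 + p)*p)² = -8 + (p*(-2 + p))² = -8 + p²*(-2 + p)²)
(-23*(-23))/(W(f(-2, 3), -5) + 21) = (-23*(-23))/((-8 + (-5)²*(-2 - 5)²) + 21) = 529/((-8 + 25*(-7)²) + 21) = 529/((-8 + 25*49) + 21) = 529/((-8 + 1225) + 21) = 529/(1217 + 21) = 529/1238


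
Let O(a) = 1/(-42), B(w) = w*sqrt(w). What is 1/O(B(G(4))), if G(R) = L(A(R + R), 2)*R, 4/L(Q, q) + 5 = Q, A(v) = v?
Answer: -42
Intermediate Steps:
L(Q, q) = 4/(-5 + Q)
G(R) = 4*R/(-5 + 2*R) (G(R) = (4/(-5 + (R + R)))*R = (4/(-5 + 2*R))*R = 4*R/(-5 + 2*R))
B(w) = w**(3/2)
O(a) = -1/42
1/O(B(G(4))) = 1/(-1/42) = -42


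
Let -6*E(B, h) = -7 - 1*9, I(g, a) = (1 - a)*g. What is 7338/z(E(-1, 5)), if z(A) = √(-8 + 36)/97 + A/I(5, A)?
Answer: -1150720700/48723 - 74144375*√7/48723 ≈ -27644.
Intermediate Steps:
I(g, a) = g*(1 - a)
E(B, h) = 8/3 (E(B, h) = -(-7 - 1*9)/6 = -(-7 - 9)/6 = -⅙*(-16) = 8/3)
z(A) = 2*√7/97 + A/(5 - 5*A) (z(A) = √(-8 + 36)/97 + A/((5*(1 - A))) = √28*(1/97) + A/(5 - 5*A) = (2*√7)*(1/97) + A/(5 - 5*A) = 2*√7/97 + A/(5 - 5*A))
7338/z(E(-1, 5)) = 7338/(((-97*8/3 + 10*√7*(-1 + 8/3))/(485*(-1 + 8/3)))) = 7338/(((-776/3 + 10*√7*(5/3))/(485*(5/3)))) = 7338/(((1/485)*(⅗)*(-776/3 + 50*√7/3))) = 7338/(-8/25 + 2*√7/97)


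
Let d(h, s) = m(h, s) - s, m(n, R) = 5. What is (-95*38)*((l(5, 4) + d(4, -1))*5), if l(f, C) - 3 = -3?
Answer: -108300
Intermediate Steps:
l(f, C) = 0 (l(f, C) = 3 - 3 = 0)
d(h, s) = 5 - s
(-95*38)*((l(5, 4) + d(4, -1))*5) = (-95*38)*((0 + (5 - 1*(-1)))*5) = -3610*(0 + (5 + 1))*5 = -3610*(0 + 6)*5 = -21660*5 = -3610*30 = -108300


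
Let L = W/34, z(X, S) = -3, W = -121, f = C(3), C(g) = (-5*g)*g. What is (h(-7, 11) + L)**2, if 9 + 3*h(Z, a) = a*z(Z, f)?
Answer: 356409/1156 ≈ 308.31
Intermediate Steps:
C(g) = -5*g**2
f = -45 (f = -5*3**2 = -5*9 = -45)
h(Z, a) = -3 - a (h(Z, a) = -3 + (a*(-3))/3 = -3 + (-3*a)/3 = -3 - a)
L = -121/34 ≈ -3.5588
(h(-7, 11) + L)**2 = ((-3 - 1*11) - 121/34)**2 = ((-3 - 11) - 121/34)**2 = (-14 - 121/34)**2 = (-597/34)**2 = 356409/1156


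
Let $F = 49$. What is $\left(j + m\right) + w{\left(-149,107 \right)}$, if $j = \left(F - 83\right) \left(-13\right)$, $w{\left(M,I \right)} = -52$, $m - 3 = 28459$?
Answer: $28852$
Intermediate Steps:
$m = 28462$ ($m = 3 + 28459 = 28462$)
$j = 442$ ($j = \left(49 - 83\right) \left(-13\right) = \left(-34\right) \left(-13\right) = 442$)
$\left(j + m\right) + w{\left(-149,107 \right)} = \left(442 + 28462\right) - 52 = 28904 - 52 = 28852$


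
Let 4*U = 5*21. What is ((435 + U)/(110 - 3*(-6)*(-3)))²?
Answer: 3404025/50176 ≈ 67.842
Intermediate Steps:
U = 105/4 (U = (5*21)/4 = (¼)*105 = 105/4 ≈ 26.250)
((435 + U)/(110 - 3*(-6)*(-3)))² = ((435 + 105/4)/(110 - 3*(-6)*(-3)))² = (1845/(4*(110 + 18*(-3))))² = (1845/(4*(110 - 54)))² = ((1845/4)/56)² = ((1845/4)*(1/56))² = (1845/224)² = 3404025/50176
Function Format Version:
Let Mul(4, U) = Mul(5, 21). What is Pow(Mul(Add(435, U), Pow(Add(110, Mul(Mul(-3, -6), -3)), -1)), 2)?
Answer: Rational(3404025, 50176) ≈ 67.842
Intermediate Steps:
U = Rational(105, 4) (U = Mul(Rational(1, 4), Mul(5, 21)) = Mul(Rational(1, 4), 105) = Rational(105, 4) ≈ 26.250)
Pow(Mul(Add(435, U), Pow(Add(110, Mul(Mul(-3, -6), -3)), -1)), 2) = Pow(Mul(Add(435, Rational(105, 4)), Pow(Add(110, Mul(Mul(-3, -6), -3)), -1)), 2) = Pow(Mul(Rational(1845, 4), Pow(Add(110, Mul(18, -3)), -1)), 2) = Pow(Mul(Rational(1845, 4), Pow(Add(110, -54), -1)), 2) = Pow(Mul(Rational(1845, 4), Pow(56, -1)), 2) = Pow(Mul(Rational(1845, 4), Rational(1, 56)), 2) = Pow(Rational(1845, 224), 2) = Rational(3404025, 50176)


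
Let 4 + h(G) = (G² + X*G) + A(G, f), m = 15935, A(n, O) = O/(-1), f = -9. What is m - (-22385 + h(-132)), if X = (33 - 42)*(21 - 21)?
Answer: 20891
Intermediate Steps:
X = 0 (X = -9*0 = 0)
A(n, O) = -O (A(n, O) = O*(-1) = -O)
h(G) = 5 + G² (h(G) = -4 + ((G² + 0*G) - 1*(-9)) = -4 + ((G² + 0) + 9) = -4 + (G² + 9) = -4 + (9 + G²) = 5 + G²)
m - (-22385 + h(-132)) = 15935 - (-22385 + (5 + (-132)²)) = 15935 - (-22385 + (5 + 17424)) = 15935 - (-22385 + 17429) = 15935 - 1*(-4956) = 15935 + 4956 = 20891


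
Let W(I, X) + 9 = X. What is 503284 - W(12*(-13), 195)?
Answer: 503098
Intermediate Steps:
W(I, X) = -9 + X
503284 - W(12*(-13), 195) = 503284 - (-9 + 195) = 503284 - 1*186 = 503284 - 186 = 503098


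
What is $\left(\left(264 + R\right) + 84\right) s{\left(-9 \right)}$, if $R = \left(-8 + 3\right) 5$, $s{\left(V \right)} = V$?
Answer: $-2907$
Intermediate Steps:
$R = -25$ ($R = \left(-5\right) 5 = -25$)
$\left(\left(264 + R\right) + 84\right) s{\left(-9 \right)} = \left(\left(264 - 25\right) + 84\right) \left(-9\right) = \left(239 + 84\right) \left(-9\right) = 323 \left(-9\right) = -2907$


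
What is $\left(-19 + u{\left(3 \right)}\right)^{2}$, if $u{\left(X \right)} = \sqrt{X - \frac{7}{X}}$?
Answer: $\frac{\left(57 - \sqrt{6}\right)^{2}}{9} \approx 330.64$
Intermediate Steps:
$\left(-19 + u{\left(3 \right)}\right)^{2} = \left(-19 + \sqrt{3 - \frac{7}{3}}\right)^{2} = \left(-19 + \sqrt{\frac{2}{3}}\right)^{2} = \left(-19 + \frac{\sqrt{6}}{3}\right)^{2}$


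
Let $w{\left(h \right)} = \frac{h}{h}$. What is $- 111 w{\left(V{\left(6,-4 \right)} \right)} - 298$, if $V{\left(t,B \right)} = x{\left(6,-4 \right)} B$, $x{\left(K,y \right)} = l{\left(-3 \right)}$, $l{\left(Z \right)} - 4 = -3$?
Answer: $-409$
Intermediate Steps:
$l{\left(Z \right)} = 1$ ($l{\left(Z \right)} = 4 - 3 = 1$)
$x{\left(K,y \right)} = 1$
$V{\left(t,B \right)} = B$ ($V{\left(t,B \right)} = 1 B = B$)
$w{\left(h \right)} = 1$
$- 111 w{\left(V{\left(6,-4 \right)} \right)} - 298 = \left(-111\right) 1 - 298 = -111 - 298 = -409$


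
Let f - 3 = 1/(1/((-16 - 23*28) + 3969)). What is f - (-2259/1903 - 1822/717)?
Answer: 4524148681/1364451 ≈ 3315.7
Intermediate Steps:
f = 3312 (f = 3 + 1/(1/((-16 - 23*28) + 3969)) = 3 + 1/(1/((-16 - 644) + 3969)) = 3 + 1/(1/(-660 + 3969)) = 3 + 1/(1/3309) = 3 + 3309 = 3312)
f - (-2259/1903 - 1822/717) = 3312 - (-2259/1903 - 1822/717) = 3312 - 1*(-5086969/1364451) = 3312 + 5086969/1364451 = 4524148681/1364451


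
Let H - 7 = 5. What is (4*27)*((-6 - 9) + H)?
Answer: -324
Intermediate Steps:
H = 12 (H = 7 + 5 = 12)
(4*27)*((-6 - 9) + H) = (4*27)*((-6 - 9) + 12) = 108*(-15 + 12) = 108*(-3) = -324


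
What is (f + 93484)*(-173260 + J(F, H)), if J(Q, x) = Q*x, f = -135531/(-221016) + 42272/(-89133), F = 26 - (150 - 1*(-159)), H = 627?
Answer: -215286065387069221441/6566606376 ≈ -3.2785e+10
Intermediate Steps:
F = -283 (F = 26 - (150 + 159) = 26 - 1*309 = 26 - 309 = -283)
f = 912498757/6566606376 (f = -135531*(-1/221016) + 42272*(-1/89133) = 45177/73672 - 42272/89133 = 912498757/6566606376 ≈ 0.13896)
(f + 93484)*(-173260 + J(F, H)) = (912498757/6566606376 + 93484)*(-173260 - 283*627) = 613873542952741*(-173260 - 177441)/6566606376 = (613873542952741/6566606376)*(-350701) = -215286065387069221441/6566606376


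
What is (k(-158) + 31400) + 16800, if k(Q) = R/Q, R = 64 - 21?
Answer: 7615557/158 ≈ 48200.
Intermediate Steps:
R = 43
k(Q) = 43/Q
(k(-158) + 31400) + 16800 = (43/(-158) + 31400) + 16800 = (43*(-1/158) + 31400) + 16800 = (-43/158 + 31400) + 16800 = 4961157/158 + 16800 = 7615557/158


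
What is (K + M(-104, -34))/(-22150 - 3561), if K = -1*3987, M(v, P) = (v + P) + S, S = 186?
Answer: 3939/25711 ≈ 0.15320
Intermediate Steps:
M(v, P) = 186 + P + v (M(v, P) = (v + P) + 186 = (P + v) + 186 = 186 + P + v)
K = -3987
(K + M(-104, -34))/(-22150 - 3561) = (-3987 + (186 - 34 - 104))/(-22150 - 3561) = (-3987 + 48)/(-25711) = -3939*(-1/25711) = 3939/25711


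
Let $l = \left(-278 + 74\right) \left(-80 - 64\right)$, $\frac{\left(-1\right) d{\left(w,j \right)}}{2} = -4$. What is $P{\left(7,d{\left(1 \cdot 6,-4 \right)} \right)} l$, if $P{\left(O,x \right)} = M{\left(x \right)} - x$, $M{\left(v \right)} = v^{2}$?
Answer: $1645056$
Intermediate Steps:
$d{\left(w,j \right)} = 8$ ($d{\left(w,j \right)} = \left(-2\right) \left(-4\right) = 8$)
$l = 29376$ ($l = \left(-204\right) \left(-144\right) = 29376$)
$P{\left(O,x \right)} = x^{2} - x$
$P{\left(7,d{\left(1 \cdot 6,-4 \right)} \right)} l = 8 \left(-1 + 8\right) 29376 = 8 \cdot 7 \cdot 29376 = 56 \cdot 29376 = 1645056$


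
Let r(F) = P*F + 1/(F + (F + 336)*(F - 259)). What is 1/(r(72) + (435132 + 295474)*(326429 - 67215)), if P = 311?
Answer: 76224/14435554646817023 ≈ 5.2803e-12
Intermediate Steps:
r(F) = 1/(F + (-259 + F)*(336 + F)) + 311*F (r(F) = 311*F + 1/(F + (F + 336)*(F - 259)) = 311*F + 1/(F + (336 + F)*(-259 + F)) = 311*F + 1/(F + (-259 + F)*(336 + F)) = 1/(F + (-259 + F)*(336 + F)) + 311*F)
1/(r(72) + (435132 + 295474)*(326429 - 67215)) = 1/((1 - 27064464*72 + 311*72**3 + 24258*72**2)/(-87024 + 72**2 + 78*72) + (435132 + 295474)*(326429 - 67215)) = 1/((1 - 1948641408 + 311*373248 + 24258*5184)/(-87024 + 5184 + 5616) + 730606*259214) = 1/((1 - 1948641408 + 116080128 + 125753472)/(-76224) + 189383303684) = 1/(-1/76224*(-1706807807) + 189383303684) = 1/(1706807807/76224 + 189383303684) = 1/(14435554646817023/76224) = 76224/14435554646817023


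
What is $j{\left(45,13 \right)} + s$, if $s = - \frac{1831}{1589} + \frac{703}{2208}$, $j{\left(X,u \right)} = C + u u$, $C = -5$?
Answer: $\frac{572470187}{3508512} \approx 163.17$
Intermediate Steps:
$j{\left(X,u \right)} = -5 + u^{2}$ ($j{\left(X,u \right)} = -5 + u u = -5 + u^{2}$)
$s = - \frac{2925781}{3508512}$ ($s = \left(-1831\right) \frac{1}{1589} + 703 \cdot \frac{1}{2208} = - \frac{1831}{1589} + \frac{703}{2208} = - \frac{2925781}{3508512} \approx -0.83391$)
$j{\left(45,13 \right)} + s = \left(-5 + 13^{2}\right) - \frac{2925781}{3508512} = \left(-5 + 169\right) - \frac{2925781}{3508512} = 164 - \frac{2925781}{3508512} = \frac{572470187}{3508512}$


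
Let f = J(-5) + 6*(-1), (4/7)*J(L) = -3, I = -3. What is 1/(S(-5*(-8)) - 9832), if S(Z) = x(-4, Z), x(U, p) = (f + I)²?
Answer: -16/154063 ≈ -0.00010385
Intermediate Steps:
J(L) = -21/4 (J(L) = (7/4)*(-3) = -21/4)
f = -45/4 (f = -21/4 + 6*(-1) = -21/4 - 6 = -45/4 ≈ -11.250)
x(U, p) = 3249/16 (x(U, p) = (-45/4 - 3)² = (-57/4)² = 3249/16)
S(Z) = 3249/16
1/(S(-5*(-8)) - 9832) = 1/(3249/16 - 9832) = 1/(-154063/16) = -16/154063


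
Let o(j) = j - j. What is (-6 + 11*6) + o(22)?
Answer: 60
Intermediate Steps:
o(j) = 0
(-6 + 11*6) + o(22) = (-6 + 11*6) + 0 = (-6 + 66) + 0 = 60 + 0 = 60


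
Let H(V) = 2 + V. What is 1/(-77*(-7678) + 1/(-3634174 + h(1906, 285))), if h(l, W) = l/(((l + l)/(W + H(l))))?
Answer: 7266155/4295794432928 ≈ 1.6915e-6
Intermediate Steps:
h(l, W) = 1 + W/2 + l/2 (h(l, W) = l/(((l + l)/(W + (2 + l)))) = l/(((2*l)/(2 + W + l))) = l/((2*l/(2 + W + l))) = l*((2 + W + l)/(2*l)) = 1 + W/2 + l/2)
1/(-77*(-7678) + 1/(-3634174 + h(1906, 285))) = 1/(-77*(-7678) + 1/(-3634174 + (1 + (½)*285 + (½)*1906))) = 1/(591206 + 1/(-3634174 + (1 + 285/2 + 953))) = 1/(591206 + 1/(-3634174 + 2193/2)) = 1/(591206 + 1/(-7266155/2)) = 1/(591206 - 2/7266155) = 1/(4295794432928/7266155) = 7266155/4295794432928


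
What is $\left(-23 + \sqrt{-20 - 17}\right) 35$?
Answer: $-805 + 35 i \sqrt{37} \approx -805.0 + 212.9 i$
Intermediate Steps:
$\left(-23 + \sqrt{-20 - 17}\right) 35 = \left(-23 + \sqrt{-37}\right) 35 = \left(-23 + i \sqrt{37}\right) 35 = -805 + 35 i \sqrt{37}$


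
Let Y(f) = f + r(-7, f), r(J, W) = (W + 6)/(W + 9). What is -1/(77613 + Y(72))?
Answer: -27/2097521 ≈ -1.2872e-5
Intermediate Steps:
r(J, W) = (6 + W)/(9 + W)
Y(f) = f + (6 + f)/(9 + f)
-1/(77613 + Y(72)) = -1/(77613 + (6 + 72 + 72*(9 + 72))/(9 + 72)) = -1/(77613 + (6 + 72 + 72*81)/81) = -1/(77613 + (6 + 72 + 5832)/81) = -1/(77613 + (1/81)*5910) = -1/(77613 + 1970/27) = -1/2097521/27 = -1*27/2097521 = -27/2097521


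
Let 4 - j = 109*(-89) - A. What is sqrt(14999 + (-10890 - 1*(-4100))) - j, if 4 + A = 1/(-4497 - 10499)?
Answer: -145476195/14996 + sqrt(8209) ≈ -9610.4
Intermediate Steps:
A = -59985/14996 (A = -4 + 1/(-4497 - 10499) = -4 + 1/(-14996) = -4 - 1/14996 = -59985/14996 ≈ -4.0001)
j = 145476195/14996 (j = 4 - (109*(-89) - 1*(-59985/14996)) = 4 - (-9701 + 59985/14996) = 4 - 1*(-145416211/14996) = 4 + 145416211/14996 = 145476195/14996 ≈ 9701.0)
sqrt(14999 + (-10890 - 1*(-4100))) - j = sqrt(14999 + (-10890 - 1*(-4100))) - 1*145476195/14996 = sqrt(14999 + (-10890 + 4100)) - 145476195/14996 = sqrt(14999 - 6790) - 145476195/14996 = sqrt(8209) - 145476195/14996 = -145476195/14996 + sqrt(8209)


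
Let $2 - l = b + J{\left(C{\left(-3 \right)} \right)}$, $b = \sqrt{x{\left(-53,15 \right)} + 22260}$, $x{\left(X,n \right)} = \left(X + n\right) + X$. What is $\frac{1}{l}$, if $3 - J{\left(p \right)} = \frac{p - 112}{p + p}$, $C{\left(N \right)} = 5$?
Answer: $\frac{1170}{2203211} - \frac{100 \sqrt{22169}}{2203211} \approx -0.0062269$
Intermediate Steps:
$x{\left(X,n \right)} = n + 2 X$
$b = \sqrt{22169}$ ($b = \sqrt{\left(15 + 2 \left(-53\right)\right) + 22260} = \sqrt{\left(15 - 106\right) + 22260} = \sqrt{-91 + 22260} = \sqrt{22169} \approx 148.89$)
$J{\left(p \right)} = 3 - \frac{-112 + p}{2 p}$ ($J{\left(p \right)} = 3 - \frac{p - 112}{p + p} = 3 - \frac{-112 + p}{2 p}$)
$l = - \frac{117}{10} - \sqrt{22169}$ ($l = 2 - \left(\sqrt{22169} + \left(\frac{5}{2} + \frac{56}{5}\right)\right) = 2 - \left(\sqrt{22169} + \frac{137}{10}\right) = 2 - \left(\frac{137}{10} + \sqrt{22169}\right) = - \frac{117}{10} - \sqrt{22169} \approx -160.59$)
$\frac{1}{l} = \frac{1}{- \frac{117}{10} - \sqrt{22169}}$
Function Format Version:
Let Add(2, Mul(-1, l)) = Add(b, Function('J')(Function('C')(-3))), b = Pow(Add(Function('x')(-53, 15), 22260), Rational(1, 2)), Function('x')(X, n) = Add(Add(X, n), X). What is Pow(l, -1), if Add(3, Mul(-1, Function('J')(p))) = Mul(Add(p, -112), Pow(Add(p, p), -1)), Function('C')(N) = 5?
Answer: Add(Rational(1170, 2203211), Mul(Rational(-100, 2203211), Pow(22169, Rational(1, 2)))) ≈ -0.0062269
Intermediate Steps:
Function('x')(X, n) = Add(n, Mul(2, X))
b = Pow(22169, Rational(1, 2)) (b = Pow(Add(Add(15, Mul(2, -53)), 22260), Rational(1, 2)) = Pow(Add(Add(15, -106), 22260), Rational(1, 2)) = Pow(Add(-91, 22260), Rational(1, 2)) = Pow(22169, Rational(1, 2)) ≈ 148.89)
Function('J')(p) = Add(3, Mul(Rational(-1, 2), Pow(p, -1), Add(-112, p))) (Function('J')(p) = Add(3, Mul(-1, Mul(Add(p, -112), Pow(Add(p, p), -1)))) = Add(3, Mul(-1, Mul(Add(-112, p), Pow(Mul(2, p), -1)))) = Add(3, Mul(-1, Mul(Add(-112, p), Mul(Rational(1, 2), Pow(p, -1))))) = Add(3, Mul(-1, Mul(Rational(1, 2), Pow(p, -1), Add(-112, p)))) = Add(3, Mul(Rational(-1, 2), Pow(p, -1), Add(-112, p))))
l = Add(Rational(-117, 10), Mul(-1, Pow(22169, Rational(1, 2)))) (l = Add(2, Mul(-1, Add(Pow(22169, Rational(1, 2)), Add(Rational(5, 2), Mul(56, Pow(5, -1)))))) = Add(2, Mul(-1, Add(Pow(22169, Rational(1, 2)), Add(Rational(5, 2), Mul(56, Rational(1, 5)))))) = Add(2, Mul(-1, Add(Pow(22169, Rational(1, 2)), Add(Rational(5, 2), Rational(56, 5))))) = Add(2, Mul(-1, Add(Pow(22169, Rational(1, 2)), Rational(137, 10)))) = Add(2, Mul(-1, Add(Rational(137, 10), Pow(22169, Rational(1, 2))))) = Add(2, Add(Rational(-137, 10), Mul(-1, Pow(22169, Rational(1, 2))))) = Add(Rational(-117, 10), Mul(-1, Pow(22169, Rational(1, 2)))) ≈ -160.59)
Pow(l, -1) = Pow(Add(Rational(-117, 10), Mul(-1, Pow(22169, Rational(1, 2)))), -1)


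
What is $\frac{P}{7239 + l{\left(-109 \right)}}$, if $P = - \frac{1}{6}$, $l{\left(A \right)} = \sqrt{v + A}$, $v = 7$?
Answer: $\frac{i}{6 \left(\sqrt{102} - 7239 i\right)} \approx -2.3023 \cdot 10^{-5} + 3.2121 \cdot 10^{-8} i$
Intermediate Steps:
$l{\left(A \right)} = \sqrt{7 + A}$
$P = - \frac{1}{6}$ ($P = \left(-1\right) \frac{1}{6} = - \frac{1}{6} \approx -0.16667$)
$\frac{P}{7239 + l{\left(-109 \right)}} = - \frac{1}{6 \left(7239 + \sqrt{7 - 109}\right)} = - \frac{1}{6 \left(7239 + \sqrt{-102}\right)} = - \frac{1}{6 \left(7239 + i \sqrt{102}\right)}$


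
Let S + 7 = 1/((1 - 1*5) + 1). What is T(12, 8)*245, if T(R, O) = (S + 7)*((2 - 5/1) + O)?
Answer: -1225/3 ≈ -408.33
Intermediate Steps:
S = -22/3 (S = -7 + 1/((1 - 1*5) + 1) = -7 + 1/((1 - 5) + 1) = -7 + 1/(-4 + 1) = -7 + 1/(-3) = -7 - ⅓ = -22/3 ≈ -7.3333)
T(R, O) = 1 - O/3 (T(R, O) = (-22/3 + 7)*((2 - 5/1) + O) = -((2 - 5*1) + O)/3 = -((2 - 5) + O)/3 = -(-3 + O)/3 = 1 - O/3)
T(12, 8)*245 = (1 - ⅓*8)*245 = (1 - 8/3)*245 = -5/3*245 = -1225/3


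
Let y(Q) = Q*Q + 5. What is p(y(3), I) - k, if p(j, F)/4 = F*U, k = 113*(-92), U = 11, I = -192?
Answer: 1948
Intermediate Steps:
k = -10396
y(Q) = 5 + Q² (y(Q) = Q² + 5 = 5 + Q²)
p(j, F) = 44*F (p(j, F) = 4*(F*11) = 4*(11*F) = 44*F)
p(y(3), I) - k = 44*(-192) - 1*(-10396) = -8448 + 10396 = 1948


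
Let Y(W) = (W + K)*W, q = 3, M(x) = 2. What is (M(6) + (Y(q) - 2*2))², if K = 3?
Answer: 256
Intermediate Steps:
Y(W) = W*(3 + W) (Y(W) = (W + 3)*W = (3 + W)*W = W*(3 + W))
(M(6) + (Y(q) - 2*2))² = (2 + (3*(3 + 3) - 2*2))² = (2 + (3*6 - 4))² = (2 + (18 - 4))² = (2 + 14)² = 16² = 256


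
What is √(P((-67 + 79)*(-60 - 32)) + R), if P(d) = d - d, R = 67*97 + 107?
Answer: 3*√734 ≈ 81.277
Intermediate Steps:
R = 6606 (R = 6499 + 107 = 6606)
P(d) = 0
√(P((-67 + 79)*(-60 - 32)) + R) = √(0 + 6606) = √6606 = 3*√734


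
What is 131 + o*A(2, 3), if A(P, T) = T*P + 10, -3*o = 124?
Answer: -1591/3 ≈ -530.33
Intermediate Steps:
o = -124/3 (o = -⅓*124 = -124/3 ≈ -41.333)
A(P, T) = 10 + P*T (A(P, T) = P*T + 10 = 10 + P*T)
131 + o*A(2, 3) = 131 - 124*(10 + 2*3)/3 = 131 - 124*(10 + 6)/3 = 131 - 124/3*16 = 131 - 1984/3 = -1591/3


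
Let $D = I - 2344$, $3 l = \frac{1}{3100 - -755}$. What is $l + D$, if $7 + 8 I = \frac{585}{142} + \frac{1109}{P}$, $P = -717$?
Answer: $- \frac{7361765469941}{3139943760} \approx -2344.6$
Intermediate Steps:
$l = \frac{1}{11565}$ ($l = \frac{1}{3 \left(3100 - -755\right)} = \frac{1}{3 \left(3100 + \left(-1651 + 2406\right)\right)} = \frac{1}{3 \left(3100 + 755\right)} = \frac{1}{3 \cdot 3855} = \frac{1}{3} \cdot \frac{1}{3855} = \frac{1}{11565} \approx 8.6468 \cdot 10^{-5}$)
$I = - \frac{450731}{814512}$ ($I = - \frac{7}{8} + \frac{\frac{585}{142} + \frac{1109}{-717}}{8} = - \frac{7}{8} + \frac{585 \cdot \frac{1}{142} + 1109 \left(- \frac{1}{717}\right)}{8} = - \frac{7}{8} + \frac{\frac{585}{142} - \frac{1109}{717}}{8} = - \frac{7}{8} + \frac{1}{8} \cdot \frac{261967}{101814} = - \frac{7}{8} + \frac{261967}{814512} = - \frac{450731}{814512} \approx -0.55338$)
$D = - \frac{1909666859}{814512}$ ($D = - \frac{450731}{814512} - 2344 = - \frac{1909666859}{814512} \approx -2344.6$)
$l + D = \frac{1}{11565} - \frac{1909666859}{814512} = - \frac{7361765469941}{3139943760}$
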